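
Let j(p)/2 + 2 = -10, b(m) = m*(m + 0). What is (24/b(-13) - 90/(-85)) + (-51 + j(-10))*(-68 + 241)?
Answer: -37273725/2873 ≈ -12974.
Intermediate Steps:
b(m) = m² (b(m) = m*m = m²)
j(p) = -24 (j(p) = -4 + 2*(-10) = -4 - 20 = -24)
(24/b(-13) - 90/(-85)) + (-51 + j(-10))*(-68 + 241) = (24/((-13)²) - 90/(-85)) + (-51 - 24)*(-68 + 241) = (24/169 - 90*(-1/85)) - 75*173 = (24*(1/169) + 18/17) - 12975 = (24/169 + 18/17) - 12975 = 3450/2873 - 12975 = -37273725/2873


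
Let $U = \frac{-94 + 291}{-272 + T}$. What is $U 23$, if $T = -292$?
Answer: $- \frac{4531}{564} \approx -8.0337$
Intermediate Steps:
$U = - \frac{197}{564}$ ($U = \frac{-94 + 291}{-272 - 292} = \frac{197}{-564} = 197 \left(- \frac{1}{564}\right) = - \frac{197}{564} \approx -0.34929$)
$U 23 = \left(- \frac{197}{564}\right) 23 = - \frac{4531}{564}$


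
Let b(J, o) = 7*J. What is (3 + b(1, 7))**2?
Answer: 100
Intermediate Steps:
(3 + b(1, 7))**2 = (3 + 7*1)**2 = (3 + 7)**2 = 10**2 = 100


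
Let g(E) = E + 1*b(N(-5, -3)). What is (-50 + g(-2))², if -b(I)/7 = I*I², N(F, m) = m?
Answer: 18769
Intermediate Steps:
b(I) = -7*I³ (b(I) = -7*I*I² = -7*I³)
g(E) = 189 + E (g(E) = E + 1*(-7*(-3)³) = E + 1*(-7*(-27)) = E + 1*189 = E + 189 = 189 + E)
(-50 + g(-2))² = (-50 + (189 - 2))² = (-50 + 187)² = 137² = 18769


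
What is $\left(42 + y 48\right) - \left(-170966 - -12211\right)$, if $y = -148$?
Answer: $151693$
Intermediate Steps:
$\left(42 + y 48\right) - \left(-170966 - -12211\right) = \left(42 - 7104\right) - \left(-170966 - -12211\right) = \left(42 - 7104\right) - \left(-170966 + 12211\right) = -7062 - -158755 = -7062 + 158755 = 151693$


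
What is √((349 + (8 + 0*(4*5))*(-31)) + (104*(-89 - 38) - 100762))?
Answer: I*√113869 ≈ 337.44*I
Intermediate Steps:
√((349 + (8 + 0*(4*5))*(-31)) + (104*(-89 - 38) - 100762)) = √((349 + (8 + 0*20)*(-31)) + (104*(-127) - 100762)) = √((349 + (8 + 0)*(-31)) + (-13208 - 100762)) = √((349 + 8*(-31)) - 113970) = √((349 - 248) - 113970) = √(101 - 113970) = √(-113869) = I*√113869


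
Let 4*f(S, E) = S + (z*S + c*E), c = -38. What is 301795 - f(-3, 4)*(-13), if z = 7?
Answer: 301223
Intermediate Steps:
f(S, E) = 2*S - 19*E/2 (f(S, E) = (S + (7*S - 38*E))/4 = (S + (-38*E + 7*S))/4 = (-38*E + 8*S)/4 = 2*S - 19*E/2)
301795 - f(-3, 4)*(-13) = 301795 - (2*(-3) - 19/2*4)*(-13) = 301795 - (-6 - 38)*(-13) = 301795 - (-44)*(-13) = 301795 - 1*572 = 301795 - 572 = 301223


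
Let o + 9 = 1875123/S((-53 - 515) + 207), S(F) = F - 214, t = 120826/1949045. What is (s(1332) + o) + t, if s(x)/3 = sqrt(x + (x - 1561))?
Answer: -732943188092/224140175 + 3*sqrt(1103) ≈ -3170.4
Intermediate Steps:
t = 120826/1949045 (t = 120826*(1/1949045) = 120826/1949045 ≈ 0.061992)
s(x) = 3*sqrt(-1561 + 2*x) (s(x) = 3*sqrt(x + (x - 1561)) = 3*sqrt(x + (-1561 + x)) = 3*sqrt(-1561 + 2*x))
S(F) = -214 + F
o = -1880298/575 (o = -9 + 1875123/(-214 + ((-53 - 515) + 207)) = -9 + 1875123/(-214 + (-568 + 207)) = -9 + 1875123/(-214 - 361) = -9 + 1875123/(-575) = -9 + 1875123*(-1/575) = -9 - 1875123/575 = -1880298/575 ≈ -3270.1)
(s(1332) + o) + t = (3*sqrt(-1561 + 2*1332) - 1880298/575) + 120826/1949045 = (3*sqrt(-1561 + 2664) - 1880298/575) + 120826/1949045 = (3*sqrt(1103) - 1880298/575) + 120826/1949045 = (-1880298/575 + 3*sqrt(1103)) + 120826/1949045 = -732943188092/224140175 + 3*sqrt(1103)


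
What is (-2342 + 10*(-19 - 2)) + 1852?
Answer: -700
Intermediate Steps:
(-2342 + 10*(-19 - 2)) + 1852 = (-2342 + 10*(-21)) + 1852 = (-2342 - 210) + 1852 = -2552 + 1852 = -700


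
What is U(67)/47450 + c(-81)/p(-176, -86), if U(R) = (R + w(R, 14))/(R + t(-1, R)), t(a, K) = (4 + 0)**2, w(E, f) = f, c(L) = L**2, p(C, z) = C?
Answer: -12919750047/346574800 ≈ -37.278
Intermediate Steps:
t(a, K) = 16 (t(a, K) = 4**2 = 16)
U(R) = (14 + R)/(16 + R) (U(R) = (R + 14)/(R + 16) = (14 + R)/(16 + R))
U(67)/47450 + c(-81)/p(-176, -86) = ((14 + 67)/(16 + 67))/47450 + (-81)**2/(-176) = (81/83)*(1/47450) + 6561*(-1/176) = ((1/83)*81)*(1/47450) - 6561/176 = (81/83)*(1/47450) - 6561/176 = 81/3938350 - 6561/176 = -12919750047/346574800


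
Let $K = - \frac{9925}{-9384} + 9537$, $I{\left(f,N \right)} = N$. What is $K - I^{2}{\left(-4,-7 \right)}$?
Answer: $\frac{89045317}{9384} \approx 9489.1$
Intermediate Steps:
$K = \frac{89505133}{9384}$ ($K = \left(-9925\right) \left(- \frac{1}{9384}\right) + 9537 = \frac{9925}{9384} + 9537 = \frac{89505133}{9384} \approx 9538.1$)
$K - I^{2}{\left(-4,-7 \right)} = \frac{89505133}{9384} - \left(-7\right)^{2} = \frac{89505133}{9384} - 49 = \frac{89045317}{9384}$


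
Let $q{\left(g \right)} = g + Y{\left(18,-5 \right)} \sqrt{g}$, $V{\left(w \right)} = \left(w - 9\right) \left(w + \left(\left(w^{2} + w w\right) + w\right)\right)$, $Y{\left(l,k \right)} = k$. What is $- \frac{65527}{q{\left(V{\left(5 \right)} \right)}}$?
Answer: $\frac{65527}{265} - \frac{65527 i \sqrt{15}}{3180} \approx 247.27 - 79.807 i$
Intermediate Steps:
$V{\left(w \right)} = \left(-9 + w\right) \left(2 w + 2 w^{2}\right)$ ($V{\left(w \right)} = \left(-9 + w\right) \left(w + \left(\left(w^{2} + w^{2}\right) + w\right)\right) = \left(-9 + w\right) \left(w + \left(2 w^{2} + w\right)\right) = \left(-9 + w\right) \left(w + \left(w + 2 w^{2}\right)\right) = \left(-9 + w\right) \left(2 w + 2 w^{2}\right)$)
$q{\left(g \right)} = g - 5 \sqrt{g}$
$- \frac{65527}{q{\left(V{\left(5 \right)} \right)}} = - \frac{65527}{2 \cdot 5 \left(-9 + 5^{2} - 40\right) - 5 \sqrt{2 \cdot 5 \left(-9 + 5^{2} - 40\right)}} = - \frac{65527}{2 \cdot 5 \left(-9 + 25 - 40\right) - 5 \sqrt{2 \cdot 5 \left(-9 + 25 - 40\right)}} = - \frac{65527}{2 \cdot 5 \left(-24\right) - 5 \sqrt{2 \cdot 5 \left(-24\right)}} = - \frac{65527}{-240 - 5 \sqrt{-240}} = - \frac{65527}{-240 - 5 \cdot 4 i \sqrt{15}} = - \frac{65527}{-240 - 20 i \sqrt{15}}$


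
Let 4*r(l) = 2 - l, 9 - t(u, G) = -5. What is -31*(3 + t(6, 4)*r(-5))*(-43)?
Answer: 73315/2 ≈ 36658.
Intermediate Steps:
t(u, G) = 14 (t(u, G) = 9 - 1*(-5) = 9 + 5 = 14)
r(l) = ½ - l/4 (r(l) = (2 - l)/4 = ½ - l/4)
-31*(3 + t(6, 4)*r(-5))*(-43) = -31*(3 + 14*(½ - ¼*(-5)))*(-43) = -31*(3 + 14*(½ + 5/4))*(-43) = -31*(3 + 14*(7/4))*(-43) = -31*(3 + 49/2)*(-43) = -31*55/2*(-43) = -1705/2*(-43) = 73315/2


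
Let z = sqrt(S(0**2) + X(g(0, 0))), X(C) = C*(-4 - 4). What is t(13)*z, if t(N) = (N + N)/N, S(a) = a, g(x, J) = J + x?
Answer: 0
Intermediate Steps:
X(C) = -8*C (X(C) = C*(-8) = -8*C)
t(N) = 2 (t(N) = (2*N)/N = 2)
z = 0 (z = sqrt(0**2 - 8*(0 + 0)) = sqrt(0 - 8*0) = sqrt(0 + 0) = sqrt(0) = 0)
t(13)*z = 2*0 = 0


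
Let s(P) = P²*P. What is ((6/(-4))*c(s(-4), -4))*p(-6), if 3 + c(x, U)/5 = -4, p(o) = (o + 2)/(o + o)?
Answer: 35/2 ≈ 17.500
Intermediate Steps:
p(o) = (2 + o)/(2*o) (p(o) = (2 + o)/((2*o)) = (2 + o)*(1/(2*o)) = (2 + o)/(2*o))
s(P) = P³
c(x, U) = -35 (c(x, U) = -15 + 5*(-4) = -15 - 20 = -35)
((6/(-4))*c(s(-4), -4))*p(-6) = ((6/(-4))*(-35))*((½)*(2 - 6)/(-6)) = ((6*(-¼))*(-35))*((½)*(-⅙)*(-4)) = -3/2*(-35)*(⅓) = (105/2)*(⅓) = 35/2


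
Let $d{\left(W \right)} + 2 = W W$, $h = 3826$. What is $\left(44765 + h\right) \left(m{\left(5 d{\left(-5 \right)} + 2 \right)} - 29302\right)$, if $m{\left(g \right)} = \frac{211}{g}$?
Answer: $- \frac{18508436077}{13} \approx -1.4237 \cdot 10^{9}$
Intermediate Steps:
$d{\left(W \right)} = -2 + W^{2}$ ($d{\left(W \right)} = -2 + W W = -2 + W^{2}$)
$\left(44765 + h\right) \left(m{\left(5 d{\left(-5 \right)} + 2 \right)} - 29302\right) = \left(44765 + 3826\right) \left(\frac{211}{5 \left(-2 + \left(-5\right)^{2}\right) + 2} - 29302\right) = 48591 \left(\frac{211}{5 \left(-2 + 25\right) + 2} - 29302\right) = 48591 \left(\frac{211}{5 \cdot 23 + 2} - 29302\right) = 48591 \left(\frac{211}{115 + 2} - 29302\right) = 48591 \left(\frac{211}{117} - 29302\right) = 48591 \left(- \frac{3428123}{117}\right) = - \frac{18508436077}{13}$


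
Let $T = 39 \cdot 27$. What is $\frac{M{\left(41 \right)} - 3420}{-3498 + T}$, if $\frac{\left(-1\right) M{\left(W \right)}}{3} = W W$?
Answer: $\frac{2821}{815} \approx 3.4613$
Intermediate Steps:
$M{\left(W \right)} = - 3 W^{2}$ ($M{\left(W \right)} = - 3 W W = - 3 W^{2}$)
$T = 1053$
$\frac{M{\left(41 \right)} - 3420}{-3498 + T} = \frac{- 3 \cdot 41^{2} - 3420}{-3498 + 1053} = \frac{\left(-3\right) 1681 - 3420}{-2445} = \left(-5043 - 3420\right) \left(- \frac{1}{2445}\right) = \left(-8463\right) \left(- \frac{1}{2445}\right) = \frac{2821}{815}$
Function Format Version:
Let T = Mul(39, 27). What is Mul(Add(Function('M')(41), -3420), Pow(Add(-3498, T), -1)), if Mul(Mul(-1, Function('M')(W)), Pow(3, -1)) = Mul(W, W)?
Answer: Rational(2821, 815) ≈ 3.4613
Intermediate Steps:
Function('M')(W) = Mul(-3, Pow(W, 2)) (Function('M')(W) = Mul(-3, Mul(W, W)) = Mul(-3, Pow(W, 2)))
T = 1053
Mul(Add(Function('M')(41), -3420), Pow(Add(-3498, T), -1)) = Mul(Add(Mul(-3, Pow(41, 2)), -3420), Pow(Add(-3498, 1053), -1)) = Mul(Add(Mul(-3, 1681), -3420), Pow(-2445, -1)) = Mul(Add(-5043, -3420), Rational(-1, 2445)) = Mul(-8463, Rational(-1, 2445)) = Rational(2821, 815)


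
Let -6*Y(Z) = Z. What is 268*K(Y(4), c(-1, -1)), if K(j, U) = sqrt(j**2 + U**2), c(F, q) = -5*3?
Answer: 268*sqrt(2029)/3 ≈ 4024.0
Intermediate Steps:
c(F, q) = -15
Y(Z) = -Z/6
K(j, U) = sqrt(U**2 + j**2)
268*K(Y(4), c(-1, -1)) = 268*sqrt((-15)**2 + (-1/6*4)**2) = 268*sqrt(225 + (-2/3)**2) = 268*sqrt(225 + 4/9) = 268*sqrt(2029/9) = 268*(sqrt(2029)/3) = 268*sqrt(2029)/3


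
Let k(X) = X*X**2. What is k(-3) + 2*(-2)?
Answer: -31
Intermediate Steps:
k(X) = X**3
k(-3) + 2*(-2) = (-3)**3 + 2*(-2) = -27 - 4 = -31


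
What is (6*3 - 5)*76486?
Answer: 994318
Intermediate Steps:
(6*3 - 5)*76486 = (18 - 5)*76486 = 13*76486 = 994318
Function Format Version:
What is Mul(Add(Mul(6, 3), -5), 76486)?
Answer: 994318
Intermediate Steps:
Mul(Add(Mul(6, 3), -5), 76486) = Mul(Add(18, -5), 76486) = Mul(13, 76486) = 994318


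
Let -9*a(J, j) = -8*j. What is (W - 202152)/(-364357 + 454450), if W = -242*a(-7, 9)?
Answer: -204088/90093 ≈ -2.2653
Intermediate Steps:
a(J, j) = 8*j/9 (a(J, j) = -(-8)*j/9 = 8*j/9)
W = -1936 (W = -1936*9/9 = -242*8 = -1936)
(W - 202152)/(-364357 + 454450) = (-1936 - 202152)/(-364357 + 454450) = -204088/90093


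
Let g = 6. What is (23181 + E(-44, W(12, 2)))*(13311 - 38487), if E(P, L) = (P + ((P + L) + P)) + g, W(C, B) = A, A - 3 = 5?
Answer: -580634088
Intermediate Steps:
A = 8 (A = 3 + 5 = 8)
W(C, B) = 8
E(P, L) = 6 + L + 3*P (E(P, L) = (P + ((P + L) + P)) + 6 = (P + ((L + P) + P)) + 6 = (P + (L + 2*P)) + 6 = (L + 3*P) + 6 = 6 + L + 3*P)
(23181 + E(-44, W(12, 2)))*(13311 - 38487) = (23181 + (6 + 8 + 3*(-44)))*(13311 - 38487) = (23181 + (6 + 8 - 132))*(-25176) = (23181 - 118)*(-25176) = 23063*(-25176) = -580634088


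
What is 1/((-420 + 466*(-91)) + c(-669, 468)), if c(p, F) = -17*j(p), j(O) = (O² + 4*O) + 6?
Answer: -1/7605973 ≈ -1.3148e-7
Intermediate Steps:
j(O) = 6 + O² + 4*O
c(p, F) = -102 - 68*p - 17*p² (c(p, F) = -17*(6 + p² + 4*p) = -102 - 68*p - 17*p²)
1/((-420 + 466*(-91)) + c(-669, 468)) = 1/((-420 + 466*(-91)) + (-102 - 68*(-669) - 17*(-669)²)) = 1/((-420 - 42406) + (-102 + 45492 - 17*447561)) = 1/(-42826 + (-102 + 45492 - 7608537)) = 1/(-42826 - 7563147) = 1/(-7605973) = -1/7605973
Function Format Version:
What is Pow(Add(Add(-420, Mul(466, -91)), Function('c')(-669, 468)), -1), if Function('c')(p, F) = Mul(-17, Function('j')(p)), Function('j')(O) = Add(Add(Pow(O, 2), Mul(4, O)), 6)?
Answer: Rational(-1, 7605973) ≈ -1.3148e-7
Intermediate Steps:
Function('j')(O) = Add(6, Pow(O, 2), Mul(4, O))
Function('c')(p, F) = Add(-102, Mul(-68, p), Mul(-17, Pow(p, 2))) (Function('c')(p, F) = Mul(-17, Add(6, Pow(p, 2), Mul(4, p))) = Add(-102, Mul(-68, p), Mul(-17, Pow(p, 2))))
Pow(Add(Add(-420, Mul(466, -91)), Function('c')(-669, 468)), -1) = Pow(Add(Add(-420, Mul(466, -91)), Add(-102, Mul(-68, -669), Mul(-17, Pow(-669, 2)))), -1) = Pow(Add(Add(-420, -42406), Add(-102, 45492, Mul(-17, 447561))), -1) = Pow(Add(-42826, Add(-102, 45492, -7608537)), -1) = Pow(Add(-42826, -7563147), -1) = Pow(-7605973, -1) = Rational(-1, 7605973)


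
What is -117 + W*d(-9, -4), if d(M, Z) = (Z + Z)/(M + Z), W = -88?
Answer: -2225/13 ≈ -171.15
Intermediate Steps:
d(M, Z) = 2*Z/(M + Z) (d(M, Z) = (2*Z)/(M + Z) = 2*Z/(M + Z))
-117 + W*d(-9, -4) = -117 - 176*(-4)/(-9 - 4) = -117 - 176*(-4)/(-13) = -117 - 176*(-4)*(-1)/13 = -117 - 88*8/13 = -117 - 704/13 = -2225/13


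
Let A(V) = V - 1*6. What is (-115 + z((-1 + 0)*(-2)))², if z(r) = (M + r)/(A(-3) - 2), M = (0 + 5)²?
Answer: 1669264/121 ≈ 13796.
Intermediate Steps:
M = 25 (M = 5² = 25)
A(V) = -6 + V (A(V) = V - 6 = -6 + V)
z(r) = -25/11 - r/11 (z(r) = (25 + r)/((-6 - 3) - 2) = (25 + r)/(-9 - 2) = (25 + r)/(-11) = (25 + r)*(-1/11) = -25/11 - r/11)
(-115 + z((-1 + 0)*(-2)))² = (-115 + (-25/11 - (-1 + 0)*(-2)/11))² = (-115 + (-25/11 - (-1)*(-2)/11))² = (-115 + (-25/11 - 1/11*2))² = (-115 + (-25/11 - 2/11))² = (-115 - 27/11)² = (-1292/11)² = 1669264/121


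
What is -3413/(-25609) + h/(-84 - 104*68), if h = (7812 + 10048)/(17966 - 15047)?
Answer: 17708652398/133732528419 ≈ 0.13242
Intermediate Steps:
h = 17860/2919 ≈ 6.1185
-3413/(-25609) + h/(-84 - 104*68) = -3413/(-25609) + 17860/(2919*(-84 - 104*68)) = -3413*(-1/25609) + 17860/(2919*(-84 - 7072)) = 3413/25609 + (17860/2919)/(-7156) = 3413/25609 + (17860/2919)*(-1/7156) = 3413/25609 - 4465/5222091 = 17708652398/133732528419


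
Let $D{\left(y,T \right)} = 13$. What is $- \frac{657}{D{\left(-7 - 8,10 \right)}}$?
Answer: $- \frac{657}{13} \approx -50.538$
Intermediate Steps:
$- \frac{657}{D{\left(-7 - 8,10 \right)}} = - \frac{657}{13}$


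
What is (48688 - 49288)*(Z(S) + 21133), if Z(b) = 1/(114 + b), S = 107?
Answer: -2802236400/221 ≈ -1.2680e+7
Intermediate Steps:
(48688 - 49288)*(Z(S) + 21133) = (48688 - 49288)*(1/(114 + 107) + 21133) = -600*(1/221 + 21133) = -600*4670394/221 = -2802236400/221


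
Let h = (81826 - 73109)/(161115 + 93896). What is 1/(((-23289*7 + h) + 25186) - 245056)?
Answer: -255011/97641918106 ≈ -2.6117e-6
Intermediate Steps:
h = 8717/255011 ≈ 0.034183
1/(((-23289*7 + h) + 25186) - 245056) = 1/(((-23289*7 + 8717/255011) + 25186) - 245056) = 1/(((-163023 + 8717/255011) + 25186) - 245056) = 1/((-41572649536/255011 + 25186) - 245056) = 1/(-35149942490/255011 - 245056) = 1/(-97641918106/255011) = -255011/97641918106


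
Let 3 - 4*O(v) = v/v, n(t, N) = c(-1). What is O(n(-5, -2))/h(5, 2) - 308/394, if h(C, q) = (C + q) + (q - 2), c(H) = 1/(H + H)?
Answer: -1959/2758 ≈ -0.71030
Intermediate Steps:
c(H) = 1/(2*H)
n(t, N) = -1/2 (n(t, N) = (1/2)/(-1) = (1/2)*(-1) = -1/2)
O(v) = 1/2 (O(v) = 3/4 - v/(4*v) = 3/4 - 1/4*1 = 3/4 - 1/4 = 1/2)
h(C, q) = -2 + C + 2*q (h(C, q) = (C + q) + (-2 + q) = -2 + C + 2*q)
O(n(-5, -2))/h(5, 2) - 308/394 = 1/(2*(-2 + 5 + 2*2)) - 308/394 = 1/(2*(-2 + 5 + 4)) - 308*1/394 = (1/2)/7 - 154/197 = (1/2)*(1/7) - 154/197 = 1/14 - 154/197 = -1959/2758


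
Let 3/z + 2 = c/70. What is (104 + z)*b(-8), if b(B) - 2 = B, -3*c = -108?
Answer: -15909/26 ≈ -611.88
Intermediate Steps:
c = 36 (c = -⅓*(-108) = 36)
b(B) = 2 + B
z = -105/52 (z = 3/(-2 + 36/70) = 3/(-2 + 36*(1/70)) = 3/(-2 + 18/35) = 3/(-52/35) = 3*(-35/52) = -105/52 ≈ -2.0192)
(104 + z)*b(-8) = (104 - 105/52)*(2 - 8) = (5303/52)*(-6) = -15909/26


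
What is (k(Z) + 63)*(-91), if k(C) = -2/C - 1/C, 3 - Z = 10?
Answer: -5772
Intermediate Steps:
Z = -7 (Z = 3 - 1*10 = 3 - 10 = -7)
k(C) = -3/C
(k(Z) + 63)*(-91) = (-3/(-7) + 63)*(-91) = (-3*(-1/7) + 63)*(-91) = (3/7 + 63)*(-91) = (444/7)*(-91) = -5772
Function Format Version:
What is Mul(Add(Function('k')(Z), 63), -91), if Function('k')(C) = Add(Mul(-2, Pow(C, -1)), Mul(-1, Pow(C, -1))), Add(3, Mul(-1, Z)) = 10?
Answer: -5772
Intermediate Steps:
Z = -7 (Z = Add(3, Mul(-1, 10)) = Add(3, -10) = -7)
Function('k')(C) = Mul(-3, Pow(C, -1))
Mul(Add(Function('k')(Z), 63), -91) = Mul(Add(Mul(-3, Pow(-7, -1)), 63), -91) = Mul(Add(Mul(-3, Rational(-1, 7)), 63), -91) = Mul(Add(Rational(3, 7), 63), -91) = Mul(Rational(444, 7), -91) = -5772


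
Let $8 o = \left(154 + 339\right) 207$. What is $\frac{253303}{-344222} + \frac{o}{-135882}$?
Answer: $- \frac{17249041405}{20788255024} \approx -0.82975$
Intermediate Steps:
$o = \frac{102051}{8}$ ($o = \frac{\left(154 + 339\right) 207}{8} = \frac{493 \cdot 207}{8} = \frac{1}{8} \cdot 102051 = \frac{102051}{8} \approx 12756.0$)
$\frac{253303}{-344222} + \frac{o}{-135882} = \frac{253303}{-344222} + \frac{102051}{8 \left(-135882\right)} = 253303 \left(- \frac{1}{344222}\right) + \frac{102051}{8} \left(- \frac{1}{135882}\right) = - \frac{253303}{344222} - \frac{11339}{120784} = - \frac{17249041405}{20788255024}$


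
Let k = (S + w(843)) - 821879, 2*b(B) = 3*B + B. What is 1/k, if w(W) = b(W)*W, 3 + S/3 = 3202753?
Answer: 1/10207669 ≈ 9.7966e-8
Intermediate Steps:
b(B) = 2*B (b(B) = (3*B + B)/2 = (4*B)/2 = 2*B)
S = 9608250 (S = -9 + 3*3202753 = -9 + 9608259 = 9608250)
w(W) = 2*W² (w(W) = (2*W)*W = 2*W²)
k = 10207669 (k = (9608250 + 2*843²) - 821879 = (9608250 + 2*710649) - 821879 = (9608250 + 1421298) - 821879 = 11029548 - 821879 = 10207669)
1/k = 1/10207669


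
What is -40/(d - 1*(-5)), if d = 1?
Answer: -20/3 ≈ -6.6667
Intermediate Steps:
-40/(d - 1*(-5)) = -40/(1 - 1*(-5)) = -40/(1 + 5) = -40/6 = (1/6)*(-40) = -20/3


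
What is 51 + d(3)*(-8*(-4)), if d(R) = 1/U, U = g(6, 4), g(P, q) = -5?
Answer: 223/5 ≈ 44.600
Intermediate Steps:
U = -5
d(R) = -⅕ (d(R) = 1/(-5) = -⅕)
51 + d(3)*(-8*(-4)) = 51 - (-8)*(-4)/5 = 51 - ⅕*32 = 51 - 32/5 = 223/5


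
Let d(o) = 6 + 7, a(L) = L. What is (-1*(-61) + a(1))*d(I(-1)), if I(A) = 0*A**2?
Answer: 806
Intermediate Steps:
I(A) = 0
d(o) = 13
(-1*(-61) + a(1))*d(I(-1)) = (-1*(-61) + 1)*13 = (61 + 1)*13 = 62*13 = 806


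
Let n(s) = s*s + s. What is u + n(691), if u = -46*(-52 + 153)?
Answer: 473526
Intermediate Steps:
n(s) = s + s² (n(s) = s² + s = s + s²)
u = -4646 (u = -46*101 = -4646)
u + n(691) = -4646 + 691*(1 + 691) = -4646 + 691*692 = -4646 + 478172 = 473526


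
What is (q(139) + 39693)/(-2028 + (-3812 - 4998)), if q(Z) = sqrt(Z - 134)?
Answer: -39693/10838 - sqrt(5)/10838 ≈ -3.6626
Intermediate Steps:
q(Z) = sqrt(-134 + Z)
(q(139) + 39693)/(-2028 + (-3812 - 4998)) = (sqrt(-134 + 139) + 39693)/(-2028 + (-3812 - 4998)) = (sqrt(5) + 39693)/(-2028 - 8810) = (39693 + sqrt(5))/(-10838) = (39693 + sqrt(5))*(-1/10838) = -39693/10838 - sqrt(5)/10838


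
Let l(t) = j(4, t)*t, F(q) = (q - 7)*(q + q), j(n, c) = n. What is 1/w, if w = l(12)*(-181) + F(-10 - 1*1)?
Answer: -1/8292 ≈ -0.00012060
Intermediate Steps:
F(q) = 2*q*(-7 + q) (F(q) = (-7 + q)*(2*q) = 2*q*(-7 + q))
l(t) = 4*t
w = -8292 (w = (4*12)*(-181) + 2*(-10 - 1*1)*(-7 + (-10 - 1*1)) = 48*(-181) + 2*(-10 - 1)*(-7 + (-10 - 1)) = -8688 + 2*(-11)*(-7 - 11) = -8688 + 2*(-11)*(-18) = -8688 + 396 = -8292)
1/w = 1/(-8292) = -1/8292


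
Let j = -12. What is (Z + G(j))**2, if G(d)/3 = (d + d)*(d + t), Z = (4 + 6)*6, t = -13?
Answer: 3459600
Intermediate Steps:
Z = 60 (Z = 10*6 = 60)
G(d) = 6*d*(-13 + d) (G(d) = 3*((d + d)*(d - 13)) = 3*((2*d)*(-13 + d)) = 3*(2*d*(-13 + d)) = 6*d*(-13 + d))
(Z + G(j))**2 = (60 + 6*(-12)*(-13 - 12))**2 = (60 + 6*(-12)*(-25))**2 = (60 + 1800)**2 = 1860**2 = 3459600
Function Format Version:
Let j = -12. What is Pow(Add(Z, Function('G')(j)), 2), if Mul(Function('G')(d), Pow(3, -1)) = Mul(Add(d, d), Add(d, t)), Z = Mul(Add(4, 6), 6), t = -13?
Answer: 3459600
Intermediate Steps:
Z = 60 (Z = Mul(10, 6) = 60)
Function('G')(d) = Mul(6, d, Add(-13, d)) (Function('G')(d) = Mul(3, Mul(Add(d, d), Add(d, -13))) = Mul(3, Mul(Mul(2, d), Add(-13, d))) = Mul(3, Mul(2, d, Add(-13, d))) = Mul(6, d, Add(-13, d)))
Pow(Add(Z, Function('G')(j)), 2) = Pow(Add(60, Mul(6, -12, Add(-13, -12))), 2) = Pow(Add(60, Mul(6, -12, -25)), 2) = Pow(Add(60, 1800), 2) = Pow(1860, 2) = 3459600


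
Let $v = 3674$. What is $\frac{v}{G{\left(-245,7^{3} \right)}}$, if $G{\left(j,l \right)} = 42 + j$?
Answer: $- \frac{3674}{203} \approx -18.099$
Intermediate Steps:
$\frac{v}{G{\left(-245,7^{3} \right)}} = \frac{3674}{42 - 245} = \frac{3674}{-203} = 3674 \left(- \frac{1}{203}\right) = - \frac{3674}{203}$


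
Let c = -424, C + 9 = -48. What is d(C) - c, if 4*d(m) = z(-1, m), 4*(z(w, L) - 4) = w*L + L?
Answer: 425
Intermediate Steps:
C = -57 (C = -9 - 48 = -57)
z(w, L) = 4 + L/4 + L*w/4 (z(w, L) = 4 + (w*L + L)/4 = 4 + (L*w + L)/4 = 4 + (L + L*w)/4 = 4 + (L/4 + L*w/4) = 4 + L/4 + L*w/4)
d(m) = 1 (d(m) = (4 + m/4 + (1/4)*m*(-1))/4 = (4 + m/4 - m/4)/4 = (1/4)*4 = 1)
d(C) - c = 1 - 1*(-424) = 1 + 424 = 425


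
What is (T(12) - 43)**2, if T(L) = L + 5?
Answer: 676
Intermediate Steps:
T(L) = 5 + L
(T(12) - 43)**2 = ((5 + 12) - 43)**2 = (17 - 43)**2 = (-26)**2 = 676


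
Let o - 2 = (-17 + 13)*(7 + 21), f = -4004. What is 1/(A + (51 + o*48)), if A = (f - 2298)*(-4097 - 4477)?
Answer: 1/54028119 ≈ 1.8509e-8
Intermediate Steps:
A = 54033348 (A = (-4004 - 2298)*(-4097 - 4477) = -6302*(-8574) = 54033348)
o = -110 (o = 2 + (-17 + 13)*(7 + 21) = 2 - 4*28 = 2 - 112 = -110)
1/(A + (51 + o*48)) = 1/(54033348 + (51 - 110*48)) = 1/(54033348 + (51 - 5280)) = 1/(54033348 - 5229) = 1/54028119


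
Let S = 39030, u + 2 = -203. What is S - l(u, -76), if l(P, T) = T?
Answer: 39106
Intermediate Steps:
u = -205 (u = -2 - 203 = -205)
S - l(u, -76) = 39030 - 1*(-76) = 39030 + 76 = 39106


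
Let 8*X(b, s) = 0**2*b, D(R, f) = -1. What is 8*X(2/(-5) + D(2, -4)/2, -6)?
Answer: 0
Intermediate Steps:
X(b, s) = 0 (X(b, s) = (0**2*b)/8 = (0*b)/8 = (1/8)*0 = 0)
8*X(2/(-5) + D(2, -4)/2, -6) = 8*0 = 0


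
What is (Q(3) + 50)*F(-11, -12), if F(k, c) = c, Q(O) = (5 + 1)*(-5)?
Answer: -240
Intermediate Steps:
Q(O) = -30 (Q(O) = 6*(-5) = -30)
(Q(3) + 50)*F(-11, -12) = (-30 + 50)*(-12) = 20*(-12) = -240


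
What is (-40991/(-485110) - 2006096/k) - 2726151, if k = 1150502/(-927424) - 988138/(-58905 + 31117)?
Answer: -149344223272851714772013/53632109008265370 ≈ -2.7846e+6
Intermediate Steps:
k = 110556593367/3221407264 (k = 1150502*(-1/927424) - 988138/(-27788) = -575251/463712 - 988138*(-1/27788) = -575251/463712 + 494069/13894 = 110556593367/3221407264 ≈ 34.319)
(-40991/(-485110) - 2006096/k) - 2726151 = (-40991/(-485110) - 2006096/110556593367/3221407264) - 2726151 = (-40991*(-1/485110) - 2006096*3221407264/110556593367) - 2726151 = (40991/485110 - 6462452226681344/110556593367) - 2726151 = -3134995667860068081143/53632109008265370 - 2726151 = -149344223272851714772013/53632109008265370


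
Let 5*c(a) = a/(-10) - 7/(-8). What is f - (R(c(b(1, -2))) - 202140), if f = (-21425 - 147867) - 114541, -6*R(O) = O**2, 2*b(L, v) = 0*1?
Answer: -784252751/9600 ≈ -81693.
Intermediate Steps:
b(L, v) = 0 (b(L, v) = (0*1)/2 = (1/2)*0 = 0)
c(a) = 7/40 - a/50 (c(a) = (a/(-10) - 7/(-8))/5 = (a*(-1/10) - 7*(-1/8))/5 = (-a/10 + 7/8)/5 = (7/8 - a/10)/5 = 7/40 - a/50)
R(O) = -O**2/6
f = -283833 (f = -169292 - 114541 = -283833)
f - (R(c(b(1, -2))) - 202140) = -283833 - (-(7/40 - 1/50*0)**2/6 - 202140) = -283833 - (-(7/40 + 0)**2/6 - 202140) = -283833 - (-(7/40)**2/6 - 202140) = -283833 - (-1/6*49/1600 - 202140) = -283833 - (-49/9600 - 202140) = -283833 - 1*(-1940544049/9600) = -283833 + 1940544049/9600 = -784252751/9600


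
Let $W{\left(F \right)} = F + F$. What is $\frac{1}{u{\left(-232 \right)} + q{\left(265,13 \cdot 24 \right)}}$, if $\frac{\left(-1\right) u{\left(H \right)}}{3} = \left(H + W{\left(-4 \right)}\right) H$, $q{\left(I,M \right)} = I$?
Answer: $- \frac{1}{166775} \approx -5.9961 \cdot 10^{-6}$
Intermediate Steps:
$W{\left(F \right)} = 2 F$
$u{\left(H \right)} = - 3 H \left(-8 + H\right)$ ($u{\left(H \right)} = - 3 \left(H + 2 \left(-4\right)\right) H = - 3 \left(H - 8\right) H = - 3 \left(-8 + H\right) H = - 3 H \left(-8 + H\right)$)
$\frac{1}{u{\left(-232 \right)} + q{\left(265,13 \cdot 24 \right)}} = \frac{1}{3 \left(-232\right) \left(8 - -232\right) + 265} = \frac{1}{3 \left(-232\right) \left(8 + 232\right) + 265} = \frac{1}{3 \left(-232\right) 240 + 265} = \frac{1}{-167040 + 265} = \frac{1}{-166775} = - \frac{1}{166775}$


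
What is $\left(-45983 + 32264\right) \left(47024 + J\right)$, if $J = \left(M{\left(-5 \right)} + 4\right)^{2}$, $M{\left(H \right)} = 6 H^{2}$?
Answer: $-970482060$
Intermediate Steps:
$J = 23716$ ($J = \left(6 \left(-5\right)^{2} + 4\right)^{2} = \left(6 \cdot 25 + 4\right)^{2} = \left(150 + 4\right)^{2} = 154^{2} = 23716$)
$\left(-45983 + 32264\right) \left(47024 + J\right) = \left(-45983 + 32264\right) \left(47024 + 23716\right) = \left(-13719\right) 70740 = -970482060$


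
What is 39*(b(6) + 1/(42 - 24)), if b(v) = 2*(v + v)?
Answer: 5629/6 ≈ 938.17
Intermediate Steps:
b(v) = 4*v (b(v) = 2*(2*v) = 4*v)
39*(b(6) + 1/(42 - 24)) = 39*(4*6 + 1/(42 - 24)) = 39*(24 + 1/18) = 39*(433/18) = 5629/6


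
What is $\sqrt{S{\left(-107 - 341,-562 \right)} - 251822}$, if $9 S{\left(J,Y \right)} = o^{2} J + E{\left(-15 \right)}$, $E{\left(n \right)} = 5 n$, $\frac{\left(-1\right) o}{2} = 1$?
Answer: $\frac{i \sqrt{2268265}}{3} \approx 502.03 i$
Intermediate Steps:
$o = -2$ ($o = \left(-2\right) 1 = -2$)
$S{\left(J,Y \right)} = - \frac{25}{3} + \frac{4 J}{9}$ ($S{\left(J,Y \right)} = \frac{\left(-2\right)^{2} J + 5 \left(-15\right)}{9} = \frac{4 J - 75}{9} = \frac{-75 + 4 J}{9} = - \frac{25}{3} + \frac{4 J}{9}$)
$\sqrt{S{\left(-107 - 341,-562 \right)} - 251822} = \sqrt{\left(- \frac{25}{3} + \frac{4 \left(-107 - 341\right)}{9}\right) - 251822} = \sqrt{\left(- \frac{25}{3} + \frac{4}{9} \left(-448\right)\right) - 251822} = \sqrt{\left(- \frac{25}{3} - \frac{1792}{9}\right) - 251822} = \sqrt{- \frac{1867}{9} - 251822} = \sqrt{- \frac{2268265}{9}} = \frac{i \sqrt{2268265}}{3}$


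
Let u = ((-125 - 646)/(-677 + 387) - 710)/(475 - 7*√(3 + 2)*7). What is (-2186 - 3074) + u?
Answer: -13038135371/2477992 - 10051321*√5/61949800 ≈ -5261.9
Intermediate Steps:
u = -205129/(290*(475 - 49*√5)) (u = (-771/(-290) - 710)/(475 - 7*√5*7) = (-771*(-1/290) - 710)/(475 - 49*√5) = (771/290 - 710)/(475 - 49*√5) = -205129/(290*(475 - 49*√5)) ≈ -1.9356)
(-2186 - 3074) + u = (-2186 - 3074) + (-3897451/2477992 - 10051321*√5/61949800) = -5260 + (-3897451/2477992 - 10051321*√5/61949800) = -13038135371/2477992 - 10051321*√5/61949800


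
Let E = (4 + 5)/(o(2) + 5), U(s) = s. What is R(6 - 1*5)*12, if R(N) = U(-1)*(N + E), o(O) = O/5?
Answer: -32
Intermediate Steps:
o(O) = O/5 (o(O) = O*(⅕) = O/5)
E = 5/3 (E = (4 + 5)/((⅕)*2 + 5) = 9/(⅖ + 5) = 9/(27/5) = 9*(5/27) = 5/3 ≈ 1.6667)
R(N) = -5/3 - N (R(N) = -(N + 5/3) = -(5/3 + N) = -5/3 - N)
R(6 - 1*5)*12 = (-5/3 - (6 - 1*5))*12 = (-5/3 - (6 - 5))*12 = (-5/3 - 1*1)*12 = (-5/3 - 1)*12 = -8/3*12 = -32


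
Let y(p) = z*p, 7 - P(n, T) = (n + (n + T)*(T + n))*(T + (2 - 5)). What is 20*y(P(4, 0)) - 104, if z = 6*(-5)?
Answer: -40304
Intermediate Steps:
z = -30
P(n, T) = 7 - (-3 + T)*(n + (T + n)**2) (P(n, T) = 7 - (n + (n + T)*(T + n))*(T + (2 - 5)) = 7 - (n + (T + n)*(T + n))*(T - 3) = 7 - (n + (T + n)**2)*(-3 + T) = 7 - (-3 + T)*(n + (T + n)**2))
y(p) = -30*p
20*y(P(4, 0)) - 104 = 20*(-30*(7 + 3*4 + 3*(0 + 4)**2 - 1*0*4 - 1*0*(0 + 4)**2)) - 104 = 20*(-30*(7 + 12 + 3*4**2 + 0 - 1*0*4**2)) - 104 = 20*(-30*(7 + 12 + 3*16 + 0 - 1*0*16)) - 104 = 20*(-30*(7 + 12 + 48 + 0 + 0)) - 104 = 20*(-30*67) - 104 = 20*(-2010) - 104 = -40200 - 104 = -40304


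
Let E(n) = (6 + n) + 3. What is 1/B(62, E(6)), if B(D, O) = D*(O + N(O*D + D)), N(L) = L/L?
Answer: 1/992 ≈ 0.0010081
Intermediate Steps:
N(L) = 1
E(n) = 9 + n
B(D, O) = D*(1 + O) (B(D, O) = D*(O + 1) = D*(1 + O))
1/B(62, E(6)) = 1/(62*(1 + (9 + 6))) = 1/(62*(1 + 15)) = 1/(62*16) = 1/992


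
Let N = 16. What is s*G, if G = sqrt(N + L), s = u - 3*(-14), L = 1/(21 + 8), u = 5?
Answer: 47*sqrt(13485)/29 ≈ 188.20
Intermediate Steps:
L = 1/29 ≈ 0.034483
s = 47 (s = 5 - 3*(-14) = 5 + 42 = 47)
G = sqrt(13485)/29 (G = sqrt(16 + 1/29) = sqrt(465/29) = sqrt(13485)/29 ≈ 4.0043)
s*G = 47*(sqrt(13485)/29) = 47*sqrt(13485)/29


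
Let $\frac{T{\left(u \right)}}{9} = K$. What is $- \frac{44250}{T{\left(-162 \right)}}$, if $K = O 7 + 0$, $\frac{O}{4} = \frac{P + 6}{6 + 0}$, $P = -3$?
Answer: $- \frac{7375}{21} \approx -351.19$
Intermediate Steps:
$O = 2$ ($O = 4 \frac{-3 + 6}{6 + 0} = 4 \cdot \frac{3}{6} = 4 \cdot 3 \cdot \frac{1}{6} = 4 \cdot \frac{1}{2} = 2$)
$K = 14$ ($K = 2 \cdot 7 + 0 = 14 + 0 = 14$)
$T{\left(u \right)} = 126$ ($T{\left(u \right)} = 9 \cdot 14 = 126$)
$- \frac{44250}{T{\left(-162 \right)}} = - \frac{44250}{126} = \left(-44250\right) \frac{1}{126} = - \frac{7375}{21}$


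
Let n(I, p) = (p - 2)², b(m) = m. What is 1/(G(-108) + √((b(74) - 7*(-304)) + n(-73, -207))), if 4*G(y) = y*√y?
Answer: 1/(√45883 - 162*I*√3) ≈ 0.0017189 + 0.0022517*I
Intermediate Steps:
n(I, p) = (-2 + p)²
G(y) = y^(3/2)/4 (G(y) = (y*√y)/4 = y^(3/2)/4)
1/(G(-108) + √((b(74) - 7*(-304)) + n(-73, -207))) = 1/((-108)^(3/2)/4 + √((74 - 7*(-304)) + (-2 - 207)²)) = 1/((-648*I*√3)/4 + √((74 - 1*(-2128)) + (-209)²)) = 1/(-162*I*√3 + √((74 + 2128) + 43681)) = 1/(-162*I*√3 + √(2202 + 43681)) = 1/(-162*I*√3 + √45883) = 1/(√45883 - 162*I*√3)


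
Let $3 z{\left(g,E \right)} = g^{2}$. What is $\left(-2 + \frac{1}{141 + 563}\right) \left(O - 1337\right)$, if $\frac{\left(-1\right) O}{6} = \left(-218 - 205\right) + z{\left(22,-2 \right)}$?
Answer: $- \frac{327831}{704} \approx -465.67$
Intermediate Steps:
$z{\left(g,E \right)} = \frac{g^{2}}{3}$
$O = 1570$ ($O = - 6 \left(\left(-218 - 205\right) + \frac{22^{2}}{3}\right) = - 6 \left(-423 + \frac{1}{3} \cdot 484\right) = - 6 \left(-423 + \frac{484}{3}\right) = \left(-6\right) \left(- \frac{785}{3}\right) = 1570$)
$\left(-2 + \frac{1}{141 + 563}\right) \left(O - 1337\right) = \left(-2 + \frac{1}{141 + 563}\right) \left(1570 - 1337\right) = \left(-2 + \frac{1}{704}\right) 233 = \left(- \frac{1407}{704}\right) 233 = - \frac{327831}{704}$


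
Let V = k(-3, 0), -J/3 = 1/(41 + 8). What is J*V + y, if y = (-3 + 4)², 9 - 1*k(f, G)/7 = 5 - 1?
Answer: -8/7 ≈ -1.1429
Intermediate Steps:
k(f, G) = 35 (k(f, G) = 63 - 7*(5 - 1) = 63 - 7*4 = 63 - 28 = 35)
J = -3/49 (J = -3/(41 + 8) = -3/49 ≈ -0.061224)
V = 35
y = 1 (y = 1² = 1)
J*V + y = -3/49*35 + 1 = -15/7 + 1 = -8/7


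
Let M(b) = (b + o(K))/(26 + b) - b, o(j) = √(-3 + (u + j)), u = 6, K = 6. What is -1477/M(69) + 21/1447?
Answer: 203171948/9380901 ≈ 21.658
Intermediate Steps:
o(j) = √(3 + j) (o(j) = √(-3 + (6 + j)) = √(3 + j))
M(b) = -b + (3 + b)/(26 + b) (M(b) = (b + √(3 + 6))/(26 + b) - b = (b + √9)/(26 + b) - b = (b + 3)/(26 + b) - b = (3 + b)/(26 + b) - b = -b + (3 + b)/(26 + b))
-1477/M(69) + 21/1447 = -1477*(26 + 69)/(3 - 1*69² - 25*69) + 21/1447 = -1477*95/(3 - 1*4761 - 1725) + 21*(1/1447) = -1477*95/(3 - 4761 - 1725) + 21/1447 = -1477/((1/95)*(-6483)) + 21/1447 = -1477/(-6483/95) + 21/1447 = -1477*(-95/6483) + 21/1447 = 140315/6483 + 21/1447 = 203171948/9380901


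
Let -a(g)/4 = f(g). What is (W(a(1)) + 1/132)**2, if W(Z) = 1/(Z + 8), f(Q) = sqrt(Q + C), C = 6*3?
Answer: 647/108900 + 17*sqrt(19)/19800 ≈ 0.0096837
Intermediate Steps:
C = 18
f(Q) = sqrt(18 + Q) (f(Q) = sqrt(Q + 18) = sqrt(18 + Q))
a(g) = -4*sqrt(18 + g)
W(Z) = 1/(8 + Z)
(W(a(1)) + 1/132)**2 = (1/(8 - 4*sqrt(18 + 1)) + 1/132)**2 = (1/(8 - 4*sqrt(19)) + 1/132)**2 = (1/132 + 1/(8 - 4*sqrt(19)))**2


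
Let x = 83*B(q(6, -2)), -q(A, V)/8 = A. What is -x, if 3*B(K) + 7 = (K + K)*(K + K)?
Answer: -764347/3 ≈ -2.5478e+5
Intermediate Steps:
q(A, V) = -8*A
B(K) = -7/3 + 4*K**2/3 (B(K) = -7/3 + ((K + K)*(K + K))/3 = -7/3 + ((2*K)*(2*K))/3 = -7/3 + (4*K**2)/3 = -7/3 + 4*K**2/3)
x = 764347/3 (x = 83*(-7/3 + 4*(-8*6)**2/3) = 83*(-7/3 + (4/3)*(-48)**2) = 83*(-7/3 + (4/3)*2304) = 83*(-7/3 + 3072) = 83*(9209/3) = 764347/3 ≈ 2.5478e+5)
-x = -1*764347/3 = -764347/3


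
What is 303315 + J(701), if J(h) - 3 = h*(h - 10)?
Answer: 787709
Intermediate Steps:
J(h) = 3 + h*(-10 + h) (J(h) = 3 + h*(h - 10) = 3 + h*(-10 + h))
303315 + J(701) = 303315 + (3 + 701² - 10*701) = 303315 + (3 + 491401 - 7010) = 303315 + 484394 = 787709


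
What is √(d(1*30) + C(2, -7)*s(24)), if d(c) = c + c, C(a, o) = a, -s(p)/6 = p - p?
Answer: 2*√15 ≈ 7.7460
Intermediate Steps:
s(p) = 0 (s(p) = -6*(p - p) = -6*0 = 0)
d(c) = 2*c
√(d(1*30) + C(2, -7)*s(24)) = √(2*(1*30) + 2*0) = √(2*30 + 0) = √(60 + 0) = √60 = 2*√15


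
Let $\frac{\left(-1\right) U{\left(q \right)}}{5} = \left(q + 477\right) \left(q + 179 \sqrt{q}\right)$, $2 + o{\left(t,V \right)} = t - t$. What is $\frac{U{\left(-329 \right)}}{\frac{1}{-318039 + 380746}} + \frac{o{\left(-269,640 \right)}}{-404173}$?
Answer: $\frac{6170366202676062}{404173} - 8306169220 i \sqrt{329} \approx 1.5267 \cdot 10^{10} - 1.5066 \cdot 10^{11} i$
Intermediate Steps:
$o{\left(t,V \right)} = -2$ ($o{\left(t,V \right)} = -2 + \left(t - t\right) = -2 + 0 = -2$)
$U{\left(q \right)} = - 5 \left(477 + q\right) \left(q + 179 \sqrt{q}\right)$ ($U{\left(q \right)} = - 5 \left(q + 477\right) \left(q + 179 \sqrt{q}\right) = - 5 \left(477 + q\right) \left(q + 179 \sqrt{q}\right)$)
$\frac{U{\left(-329 \right)}}{\frac{1}{-318039 + 380746}} + \frac{o{\left(-269,640 \right)}}{-404173} = \frac{- 426915 \sqrt{-329} - -784665 - 895 \left(-329\right)^{\frac{3}{2}} - 5 \left(-329\right)^{2}}{\frac{1}{-318039 + 380746}} - \frac{2}{-404173} = \frac{- 426915 i \sqrt{329} + 784665 - 895 \left(- 329 i \sqrt{329}\right) - 541205}{\frac{1}{62707}} - - \frac{2}{404173} = \left(- 426915 i \sqrt{329} + 784665 + 294455 i \sqrt{329} - 541205\right) \frac{1}{\frac{1}{62707}} + \frac{2}{404173} = \left(243460 - 132460 i \sqrt{329}\right) 62707 + \frac{2}{404173} = \left(15266646220 - 8306169220 i \sqrt{329}\right) + \frac{2}{404173} = \frac{6170366202676062}{404173} - 8306169220 i \sqrt{329}$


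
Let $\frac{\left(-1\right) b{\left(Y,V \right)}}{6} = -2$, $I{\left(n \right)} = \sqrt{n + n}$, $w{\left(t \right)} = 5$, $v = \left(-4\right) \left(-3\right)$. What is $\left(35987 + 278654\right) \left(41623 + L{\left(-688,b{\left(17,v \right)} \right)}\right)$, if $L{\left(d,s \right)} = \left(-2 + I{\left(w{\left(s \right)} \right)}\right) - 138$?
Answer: $13052252603 + 314641 \sqrt{10} \approx 1.3053 \cdot 10^{10}$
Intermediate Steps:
$v = 12$
$I{\left(n \right)} = \sqrt{2} \sqrt{n}$ ($I{\left(n \right)} = \sqrt{2 n} = \sqrt{2} \sqrt{n}$)
$b{\left(Y,V \right)} = 12$ ($b{\left(Y,V \right)} = \left(-6\right) \left(-2\right) = 12$)
$L{\left(d,s \right)} = -140 + \sqrt{10}$ ($L{\left(d,s \right)} = \left(-2 + \sqrt{2} \sqrt{5}\right) - 138 = \left(-2 + \sqrt{10}\right) - 138 = -140 + \sqrt{10}$)
$\left(35987 + 278654\right) \left(41623 + L{\left(-688,b{\left(17,v \right)} \right)}\right) = \left(35987 + 278654\right) \left(41623 - \left(140 - \sqrt{10}\right)\right) = 314641 \left(41483 + \sqrt{10}\right) = 13052252603 + 314641 \sqrt{10}$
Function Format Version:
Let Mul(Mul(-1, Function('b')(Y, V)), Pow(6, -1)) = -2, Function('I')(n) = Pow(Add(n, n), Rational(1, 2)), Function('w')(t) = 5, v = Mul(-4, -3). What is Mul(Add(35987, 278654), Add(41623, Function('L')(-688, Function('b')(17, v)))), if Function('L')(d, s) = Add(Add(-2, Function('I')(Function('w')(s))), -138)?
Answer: Add(13052252603, Mul(314641, Pow(10, Rational(1, 2)))) ≈ 1.3053e+10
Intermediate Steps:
v = 12
Function('I')(n) = Mul(Pow(2, Rational(1, 2)), Pow(n, Rational(1, 2))) (Function('I')(n) = Pow(Mul(2, n), Rational(1, 2)) = Mul(Pow(2, Rational(1, 2)), Pow(n, Rational(1, 2))))
Function('b')(Y, V) = 12 (Function('b')(Y, V) = Mul(-6, -2) = 12)
Function('L')(d, s) = Add(-140, Pow(10, Rational(1, 2))) (Function('L')(d, s) = Add(Add(-2, Mul(Pow(2, Rational(1, 2)), Pow(5, Rational(1, 2)))), -138) = Add(Add(-2, Pow(10, Rational(1, 2))), -138) = Add(-140, Pow(10, Rational(1, 2))))
Mul(Add(35987, 278654), Add(41623, Function('L')(-688, Function('b')(17, v)))) = Mul(Add(35987, 278654), Add(41623, Add(-140, Pow(10, Rational(1, 2))))) = Mul(314641, Add(41483, Pow(10, Rational(1, 2)))) = Add(13052252603, Mul(314641, Pow(10, Rational(1, 2))))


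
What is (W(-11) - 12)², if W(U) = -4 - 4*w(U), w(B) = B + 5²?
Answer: 5184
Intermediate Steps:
w(B) = 25 + B (w(B) = B + 25 = 25 + B)
W(U) = -104 - 4*U (W(U) = -4 - 4*(25 + U) = -4 + (-100 - 4*U) = -104 - 4*U)
(W(-11) - 12)² = ((-104 - 4*(-11)) - 12)² = ((-104 + 44) - 12)² = (-60 - 12)² = (-72)² = 5184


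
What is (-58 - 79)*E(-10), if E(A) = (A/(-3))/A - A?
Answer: -3973/3 ≈ -1324.3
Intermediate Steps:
E(A) = -⅓ - A (E(A) = (A*(-⅓))/A - A = (-A/3)/A - A = -⅓ - A)
(-58 - 79)*E(-10) = (-58 - 79)*(-⅓ - 1*(-10)) = -137*(-⅓ + 10) = -137*29/3 = -3973/3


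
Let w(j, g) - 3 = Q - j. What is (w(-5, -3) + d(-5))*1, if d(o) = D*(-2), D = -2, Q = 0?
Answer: 12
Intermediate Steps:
w(j, g) = 3 - j (w(j, g) = 3 + (0 - j) = 3 - j)
d(o) = 4 (d(o) = -2*(-2) = 4)
(w(-5, -3) + d(-5))*1 = ((3 - 1*(-5)) + 4)*1 = ((3 + 5) + 4)*1 = (8 + 4)*1 = 12*1 = 12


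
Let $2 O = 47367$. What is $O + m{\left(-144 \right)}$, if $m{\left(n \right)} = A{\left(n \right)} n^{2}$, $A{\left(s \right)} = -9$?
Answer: $- \frac{325881}{2} \approx -1.6294 \cdot 10^{5}$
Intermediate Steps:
$O = \frac{47367}{2}$ ($O = \frac{1}{2} \cdot 47367 = \frac{47367}{2} \approx 23684.0$)
$m{\left(n \right)} = - 9 n^{2}$
$O + m{\left(-144 \right)} = \frac{47367}{2} - 9 \left(-144\right)^{2} = \frac{47367}{2} - 186624 = - \frac{325881}{2}$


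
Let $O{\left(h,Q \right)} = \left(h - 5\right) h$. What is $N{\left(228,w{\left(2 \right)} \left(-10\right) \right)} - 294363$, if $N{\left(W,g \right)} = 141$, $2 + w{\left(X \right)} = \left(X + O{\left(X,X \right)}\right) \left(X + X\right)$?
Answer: $-294222$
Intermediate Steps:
$O{\left(h,Q \right)} = h \left(-5 + h\right)$ ($O{\left(h,Q \right)} = \left(-5 + h\right) h = h \left(-5 + h\right)$)
$w{\left(X \right)} = -2 + 2 X \left(X + X \left(-5 + X\right)\right)$ ($w{\left(X \right)} = -2 + \left(X + X \left(-5 + X\right)\right) \left(X + X\right) = -2 + \left(X + X \left(-5 + X\right)\right) 2 X = -2 + 2 X \left(X + X \left(-5 + X\right)\right)$)
$N{\left(228,w{\left(2 \right)} \left(-10\right) \right)} - 294363 = 141 - 294363 = -294222$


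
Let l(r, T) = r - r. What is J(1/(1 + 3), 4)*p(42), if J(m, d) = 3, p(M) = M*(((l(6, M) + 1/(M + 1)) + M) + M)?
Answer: 455238/43 ≈ 10587.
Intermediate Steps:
l(r, T) = 0
p(M) = M*(1/(1 + M) + 2*M) (p(M) = M*(((0 + 1/(M + 1)) + M) + M) = M*(((0 + 1/(1 + M)) + M) + M) = M*((1/(1 + M) + M) + M) = M*((M + 1/(1 + M)) + M) = M*(1/(1 + M) + 2*M))
J(1/(1 + 3), 4)*p(42) = 3*(42*(1 + 2*42 + 2*42²)/(1 + 42)) = 3*(42*(1 + 84 + 2*1764)/43) = 3*(42*(1/43)*(1 + 84 + 3528)) = 3*(42*(1/43)*3613) = 3*(151746/43) = 455238/43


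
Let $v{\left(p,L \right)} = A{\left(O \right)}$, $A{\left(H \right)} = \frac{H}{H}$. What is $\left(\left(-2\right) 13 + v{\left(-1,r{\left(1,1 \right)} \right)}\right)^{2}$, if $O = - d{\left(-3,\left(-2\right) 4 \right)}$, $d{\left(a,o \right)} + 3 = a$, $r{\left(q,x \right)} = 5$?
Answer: $625$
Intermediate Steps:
$d{\left(a,o \right)} = -3 + a$
$O = 6$ ($O = - (-3 - 3) = \left(-1\right) \left(-6\right) = 6$)
$A{\left(H \right)} = 1$
$v{\left(p,L \right)} = 1$
$\left(\left(-2\right) 13 + v{\left(-1,r{\left(1,1 \right)} \right)}\right)^{2} = \left(\left(-2\right) 13 + 1\right)^{2} = \left(-26 + 1\right)^{2} = \left(-25\right)^{2} = 625$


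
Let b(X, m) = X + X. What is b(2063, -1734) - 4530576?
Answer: -4526450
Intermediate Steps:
b(X, m) = 2*X
b(2063, -1734) - 4530576 = 2*2063 - 4530576 = 4126 - 4530576 = -4526450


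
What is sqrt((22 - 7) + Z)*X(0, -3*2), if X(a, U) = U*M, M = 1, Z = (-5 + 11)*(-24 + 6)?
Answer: -6*I*sqrt(93) ≈ -57.862*I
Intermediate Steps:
Z = -108 (Z = 6*(-18) = -108)
X(a, U) = U (X(a, U) = U*1 = U)
sqrt((22 - 7) + Z)*X(0, -3*2) = sqrt((22 - 7) - 108)*(-3*2) = sqrt(15 - 108)*(-6) = sqrt(-93)*(-6) = (I*sqrt(93))*(-6) = -6*I*sqrt(93)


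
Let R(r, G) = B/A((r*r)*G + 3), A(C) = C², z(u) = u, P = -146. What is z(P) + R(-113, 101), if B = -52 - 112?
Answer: -60708766166857/415813466896 ≈ -146.00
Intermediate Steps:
B = -164
R(r, G) = -164/(3 + G*r²)² (R(r, G) = -164/((r*r)*G + 3)² = -164/(r²*G + 3)² = -164/(G*r² + 3)² = -164/(3 + G*r²)²)
z(P) + R(-113, 101) = -146 - 164/(3 + 101*(-113)²)² = -146 - 164/(3 + 101*12769)² = -146 - 164/(3 + 1289669)² = -146 - 164/1289672² = -146 - 164*1/1663253867584 = -146 - 41/415813466896 = -60708766166857/415813466896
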